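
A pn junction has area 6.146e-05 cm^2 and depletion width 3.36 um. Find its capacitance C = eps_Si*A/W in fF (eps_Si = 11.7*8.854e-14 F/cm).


Step 1: eps_Si = 11.7 * 8.854e-14 = 1.035918e-12 F/cm
Step 2: W in cm = 3.36 * 1e-4 = 3.36e-04 cm
Step 3: C = 1.035918e-12 * 6.146e-05 / 3.36e-04 = 1.894867e-13 F
Step 4: C = 189.49 fF

189.49


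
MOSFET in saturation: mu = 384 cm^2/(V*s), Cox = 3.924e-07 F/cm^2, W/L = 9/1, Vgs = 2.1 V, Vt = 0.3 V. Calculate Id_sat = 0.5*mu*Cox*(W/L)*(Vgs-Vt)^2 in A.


Step 1: Overdrive voltage Vov = Vgs - Vt = 2.1 - 0.3 = 1.8 V
Step 2: W/L = 9/1 = 9
Step 3: Id = 0.5 * 384 * 3.924e-07 * 9 * 1.8^2
Step 4: Id = 2.20e-03 A

2.20e-03


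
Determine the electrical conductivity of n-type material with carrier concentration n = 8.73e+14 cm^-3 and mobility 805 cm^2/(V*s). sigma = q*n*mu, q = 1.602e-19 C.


Step 1: sigma = q * n * mu
Step 2: sigma = 1.602e-19 * 8.73e+14 * 805
Step 3: sigma = 1.126e-01 S/cm

1.126e-01


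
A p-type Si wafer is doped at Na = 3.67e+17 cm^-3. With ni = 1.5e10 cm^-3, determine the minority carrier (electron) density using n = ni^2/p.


Step 1: Majority hole concentration p ≈ Na = 3.67e+17 cm^-3
Step 2: n = ni^2 / Na = (1.5e10)^2 / 3.67e+17
Step 3: n = 6.13e+02 cm^-3

6.13e+02


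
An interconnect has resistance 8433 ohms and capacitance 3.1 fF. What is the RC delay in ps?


Step 1: tau = R * C
Step 2: tau = 8433 * 3.1 fF = 8433 * 3.1e-15 F
Step 3: tau = 2.61423e-11 s = 26.1423 ps

26.1423


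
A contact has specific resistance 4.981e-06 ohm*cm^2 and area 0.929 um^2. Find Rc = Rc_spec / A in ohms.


Step 1: Convert area to cm^2: 0.929 um^2 = 9.2900e-09 cm^2
Step 2: Rc = Rc_spec / A = 4.981e-06 / 9.2900e-09
Step 3: Rc = 5.36e+02 ohms

5.36e+02


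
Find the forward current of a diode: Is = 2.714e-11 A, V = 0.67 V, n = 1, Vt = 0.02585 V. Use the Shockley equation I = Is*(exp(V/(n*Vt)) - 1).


Step 1: V/(n*Vt) = 0.67/(1*0.02585) = 25.9188
Step 2: exp(25.9188) = 1.8046e+11
Step 3: I = 2.714e-11 * (1.8046e+11 - 1) = 4.90e+00 A

4.90e+00


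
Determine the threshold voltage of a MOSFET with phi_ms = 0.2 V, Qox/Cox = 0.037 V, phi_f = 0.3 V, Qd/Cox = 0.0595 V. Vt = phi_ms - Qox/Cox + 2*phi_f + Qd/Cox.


Step 1: Vt = phi_ms - Qox/Cox + 2*phi_f + Qd/Cox
Step 2: Vt = 0.2 - 0.037 + 2*0.3 + 0.0595
Step 3: Vt = 0.2 - 0.037 + 0.6 + 0.0595
Step 4: Vt = 0.8225 V

0.8225


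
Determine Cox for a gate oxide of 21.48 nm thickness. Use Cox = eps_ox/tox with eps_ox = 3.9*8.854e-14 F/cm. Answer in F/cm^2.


Step 1: eps_ox = 3.9 * 8.854e-14 = 3.45306e-13 F/cm
Step 2: tox in cm = 21.48 nm * 1e-7 = 2.1480e-06 cm
Step 3: Cox = 3.45306e-13 / 2.1480e-06 = 1.61e-07 F/cm^2

1.61e-07


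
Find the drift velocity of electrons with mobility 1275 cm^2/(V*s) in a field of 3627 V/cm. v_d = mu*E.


Step 1: v_d = mu * E
Step 2: v_d = 1275 * 3627 = 4624425
Step 3: v_d = 4.62e+06 cm/s

4.62e+06


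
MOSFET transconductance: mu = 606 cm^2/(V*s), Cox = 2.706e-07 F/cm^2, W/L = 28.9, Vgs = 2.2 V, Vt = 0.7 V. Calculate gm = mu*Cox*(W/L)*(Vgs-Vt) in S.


Step 1: Vov = Vgs - Vt = 2.2 - 0.7 = 1.5 V
Step 2: gm = mu * Cox * (W/L) * Vov
Step 3: gm = 606 * 2.706e-07 * 28.9 * 1.5 = 7.11e-03 S

7.11e-03


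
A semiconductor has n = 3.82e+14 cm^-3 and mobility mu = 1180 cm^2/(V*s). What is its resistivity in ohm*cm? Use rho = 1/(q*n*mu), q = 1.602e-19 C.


Step 1: sigma = q * n * mu = 1.602e-19 * 3.82e+14 * 1180 = 7.22118e-02 S/cm
Step 2: rho = 1 / sigma = 1 / 7.22118e-02 = 13.85 ohm*cm

13.85


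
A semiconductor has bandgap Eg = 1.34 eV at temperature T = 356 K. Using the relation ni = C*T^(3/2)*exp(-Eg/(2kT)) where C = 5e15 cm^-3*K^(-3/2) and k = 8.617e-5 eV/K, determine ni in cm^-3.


Step 1: Compute kT = 8.617e-5 * 356 = 0.03067652 eV
Step 2: Exponent = -Eg/(2kT) = -1.34/(2*0.03067652) = -21.84081
Step 3: T^(3/2) = 356^1.5 = 6716.99
Step 4: ni = 5e15 * 6716.99 * exp(-21.84081) = 1.10e+10 cm^-3

1.10e+10


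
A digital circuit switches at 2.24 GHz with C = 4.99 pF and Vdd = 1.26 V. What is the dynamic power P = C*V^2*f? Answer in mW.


Step 1: V^2 = 1.26^2 = 1.5876 V^2
Step 2: P = C*V^2*f = 4.99e-12 F * 1.5876 * 2.24e9 Hz
Step 3: P = 1.774555776e-02 W
Step 4: P = 17.746 mW

17.746


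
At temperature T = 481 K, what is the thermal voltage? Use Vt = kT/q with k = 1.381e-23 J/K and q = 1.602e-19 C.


Step 1: kT = 1.381e-23 * 481 = 6.64261e-21 J
Step 2: Vt = kT/q = 6.64261e-21 / 1.602e-19
Step 3: Vt = 0.04146 V

0.04146


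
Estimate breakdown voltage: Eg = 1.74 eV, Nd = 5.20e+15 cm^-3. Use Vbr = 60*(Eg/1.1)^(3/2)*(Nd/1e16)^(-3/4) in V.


Step 1: Eg/1.1 = 1.74/1.1 = 1.581818
Step 2: (Eg/1.1)^1.5 = 1.581818^1.5 = 1.989458
Step 3: (Nd/1e16)^(-0.75) = (0.52)^(-0.75) = 1.633043
Step 4: Vbr = 60 * 1.989458 * 1.633043 = 194.9 V

194.9


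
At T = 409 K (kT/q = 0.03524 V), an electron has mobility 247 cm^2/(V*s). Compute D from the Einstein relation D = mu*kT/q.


Step 1: D = mu * (kT/q)
Step 2: D = 247 * 0.03524
Step 3: D = 8.7 cm^2/s

8.7


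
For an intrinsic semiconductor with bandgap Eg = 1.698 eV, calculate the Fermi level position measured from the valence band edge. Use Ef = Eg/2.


Step 1: For an intrinsic semiconductor, the Fermi level sits at midgap.
Step 2: Ef = Eg / 2 = 1.698 / 2 = 0.849 eV

0.849


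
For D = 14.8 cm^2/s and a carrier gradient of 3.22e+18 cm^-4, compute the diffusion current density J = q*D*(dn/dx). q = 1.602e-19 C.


Step 1: J = q * D * (dn/dx)
Step 2: J = 1.602e-19 * 14.8 * 3.22e+18
Step 3: J = 7.63e+00 A/cm^2

7.63e+00


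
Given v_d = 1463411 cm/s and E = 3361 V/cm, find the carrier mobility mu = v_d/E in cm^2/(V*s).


Step 1: mu = v_d / E
Step 2: mu = 1463411 / 3361
Step 3: mu = 435.41 cm^2/(V*s)

435.41


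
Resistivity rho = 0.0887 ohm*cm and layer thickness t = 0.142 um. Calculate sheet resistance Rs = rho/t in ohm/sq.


Step 1: Convert thickness to cm: t = 0.142 um = 1.4200e-05 cm
Step 2: Rs = rho / t = 0.0887 / 1.4200e-05
Step 3: Rs = 6246.5 ohm/sq

6246.5


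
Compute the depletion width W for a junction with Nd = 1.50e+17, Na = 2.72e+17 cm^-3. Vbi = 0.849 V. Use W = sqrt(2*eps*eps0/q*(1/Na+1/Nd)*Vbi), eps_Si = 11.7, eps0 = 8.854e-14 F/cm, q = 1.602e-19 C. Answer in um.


Step 1: 1/Na + 1/Nd = 1/2.72e+17 + 1/1.50e+17 = 1.03431e-17
Step 2: 2*eps*eps0/q = 2*11.7*8.854e-14/1.602e-19 = 1.293281e+07
Step 3: W^2 = 1.293281e+07 * 1.03431e-17 * 0.849 = 1.13567e-10
Step 4: W = sqrt(1.13567e-10) = 1.066e-05 cm = 0.1066 um

0.1066


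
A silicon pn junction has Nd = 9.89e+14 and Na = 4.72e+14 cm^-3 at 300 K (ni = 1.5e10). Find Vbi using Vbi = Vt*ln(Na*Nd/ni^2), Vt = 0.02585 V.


Step 1: Compute Na*Nd/ni^2 = 4.72e+14 * 9.89e+14 / (1.5e10)^2 = 2.0747e+09
Step 2: ln(2.0747e+09) = 21.4531
Step 3: Vbi = 0.02585 * 21.4531 = 0.555 V

0.555


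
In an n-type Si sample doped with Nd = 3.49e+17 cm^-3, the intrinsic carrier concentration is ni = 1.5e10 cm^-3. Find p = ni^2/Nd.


Step 1: Since Nd >> ni, n ≈ Nd = 3.49e+17 cm^-3
Step 2: p = ni^2 / n = (1.5e10)^2 / 3.49e+17
Step 3: p = 2.25e20 / 3.49e+17 = 6.45e+02 cm^-3

6.45e+02


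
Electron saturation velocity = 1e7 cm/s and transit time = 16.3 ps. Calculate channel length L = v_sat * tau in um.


Step 1: tau in seconds = 16.3 ps * 1e-12 = 1.6300e-11 s
Step 2: L = v_sat * tau = 1e7 * 1.6300e-11 = 1.6300e-04 cm
Step 3: L in um = 1.6300e-04 * 1e4 = 1.63 um

1.63


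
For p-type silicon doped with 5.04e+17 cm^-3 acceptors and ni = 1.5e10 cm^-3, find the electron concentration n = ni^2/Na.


Step 1: Majority hole concentration p ≈ Na = 5.04e+17 cm^-3
Step 2: n = ni^2 / Na = (1.5e10)^2 / 5.04e+17
Step 3: n = 4.46e+02 cm^-3

4.46e+02


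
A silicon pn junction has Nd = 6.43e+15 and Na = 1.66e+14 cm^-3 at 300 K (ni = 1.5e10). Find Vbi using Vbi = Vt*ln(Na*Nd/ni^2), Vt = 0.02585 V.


Step 1: Compute Na*Nd/ni^2 = 1.66e+14 * 6.43e+15 / (1.5e10)^2 = 4.7439e+09
Step 2: ln(4.7439e+09) = 22.2801
Step 3: Vbi = 0.02585 * 22.2801 = 0.576 V

0.576


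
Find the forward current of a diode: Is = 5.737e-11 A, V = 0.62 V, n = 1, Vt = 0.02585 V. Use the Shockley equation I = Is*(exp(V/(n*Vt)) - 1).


Step 1: V/(n*Vt) = 0.62/(1*0.02585) = 23.9845
Step 2: exp(23.9845) = 2.6082e+10
Step 3: I = 5.737e-11 * (2.6082e+10 - 1) = 1.50e+00 A

1.50e+00


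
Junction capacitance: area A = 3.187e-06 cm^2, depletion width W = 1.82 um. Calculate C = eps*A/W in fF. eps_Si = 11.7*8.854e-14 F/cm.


Step 1: eps_Si = 11.7 * 8.854e-14 = 1.035918e-12 F/cm
Step 2: W in cm = 1.82 * 1e-4 = 1.82e-04 cm
Step 3: C = 1.035918e-12 * 3.187e-06 / 1.82e-04 = 1.813995e-14 F
Step 4: C = 18.14 fF

18.14


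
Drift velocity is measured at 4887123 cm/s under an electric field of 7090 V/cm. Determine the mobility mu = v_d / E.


Step 1: mu = v_d / E
Step 2: mu = 4887123 / 7090
Step 3: mu = 689.3 cm^2/(V*s)

689.3


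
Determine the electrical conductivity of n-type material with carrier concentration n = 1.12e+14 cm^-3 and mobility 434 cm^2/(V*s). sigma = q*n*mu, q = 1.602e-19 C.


Step 1: sigma = q * n * mu
Step 2: sigma = 1.602e-19 * 1.12e+14 * 434
Step 3: sigma = 7.787e-03 S/cm

7.787e-03


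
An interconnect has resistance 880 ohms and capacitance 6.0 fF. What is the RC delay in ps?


Step 1: tau = R * C
Step 2: tau = 880 * 6.0 fF = 880 * 6.0e-15 F
Step 3: tau = 5.28e-12 s = 5.28 ps

5.28


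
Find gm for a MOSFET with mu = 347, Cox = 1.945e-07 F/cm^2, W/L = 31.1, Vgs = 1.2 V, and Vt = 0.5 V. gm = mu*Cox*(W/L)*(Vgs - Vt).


Step 1: Vov = Vgs - Vt = 1.2 - 0.5 = 0.7 V
Step 2: gm = mu * Cox * (W/L) * Vov
Step 3: gm = 347 * 1.945e-07 * 31.1 * 0.7 = 1.47e-03 S

1.47e-03


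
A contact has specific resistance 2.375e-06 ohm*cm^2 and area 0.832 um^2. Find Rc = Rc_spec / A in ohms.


Step 1: Convert area to cm^2: 0.832 um^2 = 8.3200e-09 cm^2
Step 2: Rc = Rc_spec / A = 2.375e-06 / 8.3200e-09
Step 3: Rc = 2.85e+02 ohms

2.85e+02


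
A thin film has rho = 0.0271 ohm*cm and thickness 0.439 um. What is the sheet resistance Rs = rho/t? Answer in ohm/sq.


Step 1: Convert thickness to cm: t = 0.439 um = 4.3900e-05 cm
Step 2: Rs = rho / t = 0.0271 / 4.3900e-05
Step 3: Rs = 617.3 ohm/sq

617.3


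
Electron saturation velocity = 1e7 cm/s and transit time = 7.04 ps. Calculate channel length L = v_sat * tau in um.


Step 1: tau in seconds = 7.04 ps * 1e-12 = 7.0400e-12 s
Step 2: L = v_sat * tau = 1e7 * 7.0400e-12 = 7.0400e-05 cm
Step 3: L in um = 7.0400e-05 * 1e4 = 0.704 um

0.704


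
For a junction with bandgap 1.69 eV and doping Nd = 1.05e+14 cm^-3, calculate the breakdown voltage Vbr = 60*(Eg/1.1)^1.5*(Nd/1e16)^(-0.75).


Step 1: Eg/1.1 = 1.69/1.1 = 1.536364
Step 2: (Eg/1.1)^1.5 = 1.536364^1.5 = 1.904326
Step 3: (Nd/1e16)^(-0.75) = (0.0105)^(-0.75) = 30.486532
Step 4: Vbr = 60 * 1.904326 * 30.486532 = 3483.4 V

3483.4


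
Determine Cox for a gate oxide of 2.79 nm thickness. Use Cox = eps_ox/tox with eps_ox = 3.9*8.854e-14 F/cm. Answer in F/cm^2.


Step 1: eps_ox = 3.9 * 8.854e-14 = 3.45306e-13 F/cm
Step 2: tox in cm = 2.79 nm * 1e-7 = 2.7900e-07 cm
Step 3: Cox = 3.45306e-13 / 2.7900e-07 = 1.24e-06 F/cm^2

1.24e-06


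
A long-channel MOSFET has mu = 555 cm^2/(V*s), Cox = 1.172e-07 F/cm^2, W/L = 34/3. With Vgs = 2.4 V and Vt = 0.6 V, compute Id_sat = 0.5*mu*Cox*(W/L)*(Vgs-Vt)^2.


Step 1: Overdrive voltage Vov = Vgs - Vt = 2.4 - 0.6 = 1.8 V
Step 2: W/L = 34/3 = 11.3333
Step 3: Id = 0.5 * 555 * 1.172e-07 * 11.3333 * 1.8^2
Step 4: Id = 1.19e-03 A

1.19e-03


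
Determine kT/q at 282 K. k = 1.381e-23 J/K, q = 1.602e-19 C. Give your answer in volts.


Step 1: kT = 1.381e-23 * 282 = 3.89442e-21 J
Step 2: Vt = kT/q = 3.89442e-21 / 1.602e-19
Step 3: Vt = 0.02431 V

0.02431


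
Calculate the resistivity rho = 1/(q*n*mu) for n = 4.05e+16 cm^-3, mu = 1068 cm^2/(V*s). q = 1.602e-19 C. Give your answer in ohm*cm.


Step 1: sigma = q * n * mu = 1.602e-19 * 4.05e+16 * 1068 = 6.92929e+00 S/cm
Step 2: rho = 1 / sigma = 1 / 6.92929e+00 = 0.1443 ohm*cm

0.1443


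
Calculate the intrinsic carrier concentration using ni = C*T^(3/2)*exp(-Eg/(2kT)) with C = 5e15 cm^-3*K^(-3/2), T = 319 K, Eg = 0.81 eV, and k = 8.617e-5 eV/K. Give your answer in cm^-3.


Step 1: Compute kT = 8.617e-5 * 319 = 0.02748823 eV
Step 2: Exponent = -Eg/(2kT) = -0.81/(2*0.02748823) = -14.73358
Step 3: T^(3/2) = 319^1.5 = 5697.52
Step 4: ni = 5e15 * 5697.52 * exp(-14.73358) = 1.14e+13 cm^-3

1.14e+13


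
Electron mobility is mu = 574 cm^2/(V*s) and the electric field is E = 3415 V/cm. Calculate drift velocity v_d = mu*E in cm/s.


Step 1: v_d = mu * E
Step 2: v_d = 574 * 3415 = 1960210
Step 3: v_d = 1.96e+06 cm/s

1.96e+06


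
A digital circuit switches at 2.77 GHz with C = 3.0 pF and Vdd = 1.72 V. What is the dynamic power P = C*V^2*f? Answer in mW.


Step 1: V^2 = 1.72^2 = 2.9584 V^2
Step 2: P = C*V^2*f = 3.0e-12 F * 2.9584 * 2.77e9 Hz
Step 3: P = 2.4584304e-02 W
Step 4: P = 24.584 mW

24.584


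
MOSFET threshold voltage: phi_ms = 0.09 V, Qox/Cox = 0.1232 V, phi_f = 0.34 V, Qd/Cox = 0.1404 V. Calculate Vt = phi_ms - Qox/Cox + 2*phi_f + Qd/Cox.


Step 1: Vt = phi_ms - Qox/Cox + 2*phi_f + Qd/Cox
Step 2: Vt = 0.09 - 0.1232 + 2*0.34 + 0.1404
Step 3: Vt = 0.09 - 0.1232 + 0.68 + 0.1404
Step 4: Vt = 0.7872 V

0.7872


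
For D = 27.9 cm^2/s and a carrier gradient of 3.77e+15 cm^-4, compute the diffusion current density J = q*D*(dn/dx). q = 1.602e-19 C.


Step 1: J = q * D * (dn/dx)
Step 2: J = 1.602e-19 * 27.9 * 3.77e+15
Step 3: J = 1.69e-02 A/cm^2

1.69e-02


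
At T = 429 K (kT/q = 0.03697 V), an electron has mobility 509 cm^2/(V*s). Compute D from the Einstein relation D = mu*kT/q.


Step 1: D = mu * (kT/q)
Step 2: D = 509 * 0.03697
Step 3: D = 18.82 cm^2/s

18.82


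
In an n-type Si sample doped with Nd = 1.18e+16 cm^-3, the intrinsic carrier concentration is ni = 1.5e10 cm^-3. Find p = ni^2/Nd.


Step 1: Since Nd >> ni, n ≈ Nd = 1.18e+16 cm^-3
Step 2: p = ni^2 / n = (1.5e10)^2 / 1.18e+16
Step 3: p = 2.25e20 / 1.18e+16 = 1.91e+04 cm^-3

1.91e+04


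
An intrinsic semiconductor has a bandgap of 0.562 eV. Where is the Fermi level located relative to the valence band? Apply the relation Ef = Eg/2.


Step 1: For an intrinsic semiconductor, the Fermi level sits at midgap.
Step 2: Ef = Eg / 2 = 0.562 / 2 = 0.281 eV

0.281


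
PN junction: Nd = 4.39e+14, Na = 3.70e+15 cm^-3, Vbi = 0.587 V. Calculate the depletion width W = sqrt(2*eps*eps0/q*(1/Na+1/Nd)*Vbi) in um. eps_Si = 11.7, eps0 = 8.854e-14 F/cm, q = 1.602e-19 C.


Step 1: 1/Na + 1/Nd = 1/3.70e+15 + 1/4.39e+14 = 2.54817e-15
Step 2: 2*eps*eps0/q = 2*11.7*8.854e-14/1.602e-19 = 1.293281e+07
Step 3: W^2 = 1.293281e+07 * 2.54817e-15 * 0.587 = 1.93446e-08
Step 4: W = sqrt(1.93446e-08) = 1.391e-04 cm = 1.391 um

1.391


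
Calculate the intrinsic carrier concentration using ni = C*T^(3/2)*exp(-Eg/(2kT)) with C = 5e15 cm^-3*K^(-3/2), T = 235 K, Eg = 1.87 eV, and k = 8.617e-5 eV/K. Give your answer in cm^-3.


Step 1: Compute kT = 8.617e-5 * 235 = 0.02024995 eV
Step 2: Exponent = -Eg/(2kT) = -1.87/(2*0.02024995) = -46.17295
Step 3: T^(3/2) = 235^1.5 = 3602.48
Step 4: ni = 5e15 * 3602.48 * exp(-46.17295) = 1.60e-01 cm^-3

1.60e-01


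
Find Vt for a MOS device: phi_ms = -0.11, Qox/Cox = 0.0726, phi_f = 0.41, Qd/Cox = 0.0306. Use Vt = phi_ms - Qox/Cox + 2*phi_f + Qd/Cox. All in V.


Step 1: Vt = phi_ms - Qox/Cox + 2*phi_f + Qd/Cox
Step 2: Vt = -0.11 - 0.0726 + 2*0.41 + 0.0306
Step 3: Vt = -0.11 - 0.0726 + 0.82 + 0.0306
Step 4: Vt = 0.668 V

0.668


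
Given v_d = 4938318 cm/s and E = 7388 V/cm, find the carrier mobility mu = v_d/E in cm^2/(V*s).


Step 1: mu = v_d / E
Step 2: mu = 4938318 / 7388
Step 3: mu = 668.42 cm^2/(V*s)

668.42


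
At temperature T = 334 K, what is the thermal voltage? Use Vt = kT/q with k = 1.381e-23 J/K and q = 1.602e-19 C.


Step 1: kT = 1.381e-23 * 334 = 4.61254e-21 J
Step 2: Vt = kT/q = 4.61254e-21 / 1.602e-19
Step 3: Vt = 0.02879 V

0.02879


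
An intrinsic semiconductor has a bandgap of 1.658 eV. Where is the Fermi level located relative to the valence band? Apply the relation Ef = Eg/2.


Step 1: For an intrinsic semiconductor, the Fermi level sits at midgap.
Step 2: Ef = Eg / 2 = 1.658 / 2 = 0.829 eV

0.829


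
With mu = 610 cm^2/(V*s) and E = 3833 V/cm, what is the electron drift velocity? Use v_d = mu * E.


Step 1: v_d = mu * E
Step 2: v_d = 610 * 3833 = 2338130
Step 3: v_d = 2.34e+06 cm/s

2.34e+06


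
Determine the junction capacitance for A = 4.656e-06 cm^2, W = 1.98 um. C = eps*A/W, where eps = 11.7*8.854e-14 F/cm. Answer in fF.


Step 1: eps_Si = 11.7 * 8.854e-14 = 1.035918e-12 F/cm
Step 2: W in cm = 1.98 * 1e-4 = 1.98e-04 cm
Step 3: C = 1.035918e-12 * 4.656e-06 / 1.98e-04 = 2.435977e-14 F
Step 4: C = 24.36 fF

24.36


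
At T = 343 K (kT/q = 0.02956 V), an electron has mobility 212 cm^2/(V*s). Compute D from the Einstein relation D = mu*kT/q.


Step 1: D = mu * (kT/q)
Step 2: D = 212 * 0.02956
Step 3: D = 6.27 cm^2/s

6.27


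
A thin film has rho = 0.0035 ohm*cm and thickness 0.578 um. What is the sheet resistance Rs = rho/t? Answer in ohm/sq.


Step 1: Convert thickness to cm: t = 0.578 um = 5.7800e-05 cm
Step 2: Rs = rho / t = 0.0035 / 5.7800e-05
Step 3: Rs = 60.6 ohm/sq

60.6


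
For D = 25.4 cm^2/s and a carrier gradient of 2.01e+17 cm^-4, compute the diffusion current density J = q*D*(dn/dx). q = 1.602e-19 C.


Step 1: J = q * D * (dn/dx)
Step 2: J = 1.602e-19 * 25.4 * 2.01e+17
Step 3: J = 8.18e-01 A/cm^2

8.18e-01


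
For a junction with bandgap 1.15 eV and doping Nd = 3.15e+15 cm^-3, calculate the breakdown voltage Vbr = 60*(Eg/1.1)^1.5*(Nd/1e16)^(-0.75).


Step 1: Eg/1.1 = 1.15/1.1 = 1.045455
Step 2: (Eg/1.1)^1.5 = 1.045455^1.5 = 1.068952
Step 3: (Nd/1e16)^(-0.75) = (0.315)^(-0.75) = 2.378302
Step 4: Vbr = 60 * 1.068952 * 2.378302 = 152.5 V

152.5


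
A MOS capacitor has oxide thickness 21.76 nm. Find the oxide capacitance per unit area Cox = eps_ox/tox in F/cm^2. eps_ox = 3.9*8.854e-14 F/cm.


Step 1: eps_ox = 3.9 * 8.854e-14 = 3.45306e-13 F/cm
Step 2: tox in cm = 21.76 nm * 1e-7 = 2.1760e-06 cm
Step 3: Cox = 3.45306e-13 / 2.1760e-06 = 1.59e-07 F/cm^2

1.59e-07


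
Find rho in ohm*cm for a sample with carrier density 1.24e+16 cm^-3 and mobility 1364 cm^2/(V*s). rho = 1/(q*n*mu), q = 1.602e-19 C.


Step 1: sigma = q * n * mu = 1.602e-19 * 1.24e+16 * 1364 = 2.70956e+00 S/cm
Step 2: rho = 1 / sigma = 1 / 2.70956e+00 = 0.3691 ohm*cm

0.3691


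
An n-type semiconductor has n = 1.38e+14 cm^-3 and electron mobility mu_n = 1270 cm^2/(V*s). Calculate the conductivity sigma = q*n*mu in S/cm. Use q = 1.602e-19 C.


Step 1: sigma = q * n * mu
Step 2: sigma = 1.602e-19 * 1.38e+14 * 1270
Step 3: sigma = 2.808e-02 S/cm

2.808e-02


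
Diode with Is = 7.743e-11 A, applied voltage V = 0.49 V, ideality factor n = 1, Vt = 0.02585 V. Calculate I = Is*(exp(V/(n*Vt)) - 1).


Step 1: V/(n*Vt) = 0.49/(1*0.02585) = 18.9555
Step 2: exp(18.9555) = 1.7071e+08
Step 3: I = 7.743e-11 * (1.7071e+08 - 1) = 1.32e-02 A

1.32e-02


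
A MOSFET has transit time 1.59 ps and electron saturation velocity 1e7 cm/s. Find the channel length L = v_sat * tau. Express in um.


Step 1: tau in seconds = 1.59 ps * 1e-12 = 1.5900e-12 s
Step 2: L = v_sat * tau = 1e7 * 1.5900e-12 = 1.5900e-05 cm
Step 3: L in um = 1.5900e-05 * 1e4 = 0.159 um

0.159


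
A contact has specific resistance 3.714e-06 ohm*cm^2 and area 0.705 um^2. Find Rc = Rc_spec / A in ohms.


Step 1: Convert area to cm^2: 0.705 um^2 = 7.0500e-09 cm^2
Step 2: Rc = Rc_spec / A = 3.714e-06 / 7.0500e-09
Step 3: Rc = 5.27e+02 ohms

5.27e+02


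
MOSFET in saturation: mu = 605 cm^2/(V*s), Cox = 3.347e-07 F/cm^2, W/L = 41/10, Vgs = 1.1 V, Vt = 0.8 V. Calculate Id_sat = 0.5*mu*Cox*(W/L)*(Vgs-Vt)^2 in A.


Step 1: Overdrive voltage Vov = Vgs - Vt = 1.1 - 0.8 = 0.3 V
Step 2: W/L = 41/10 = 4.1
Step 3: Id = 0.5 * 605 * 3.347e-07 * 4.1 * 0.3^2
Step 4: Id = 3.74e-05 A

3.74e-05


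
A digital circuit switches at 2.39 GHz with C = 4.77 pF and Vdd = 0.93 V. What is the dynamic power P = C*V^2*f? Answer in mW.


Step 1: V^2 = 0.93^2 = 0.8649 V^2
Step 2: P = C*V^2*f = 4.77e-12 F * 0.8649 * 2.39e9 Hz
Step 3: P = 9.86011947e-03 W
Step 4: P = 9.86 mW

9.86


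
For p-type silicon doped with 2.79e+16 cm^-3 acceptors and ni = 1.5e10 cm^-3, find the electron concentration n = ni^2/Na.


Step 1: Majority hole concentration p ≈ Na = 2.79e+16 cm^-3
Step 2: n = ni^2 / Na = (1.5e10)^2 / 2.79e+16
Step 3: n = 8.06e+03 cm^-3

8.06e+03


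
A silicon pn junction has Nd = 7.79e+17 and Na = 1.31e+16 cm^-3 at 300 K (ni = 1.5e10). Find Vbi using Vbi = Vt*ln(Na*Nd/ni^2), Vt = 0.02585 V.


Step 1: Compute Na*Nd/ni^2 = 1.31e+16 * 7.79e+17 / (1.5e10)^2 = 4.5355e+13
Step 2: ln(4.5355e+13) = 31.4455
Step 3: Vbi = 0.02585 * 31.4455 = 0.813 V

0.813


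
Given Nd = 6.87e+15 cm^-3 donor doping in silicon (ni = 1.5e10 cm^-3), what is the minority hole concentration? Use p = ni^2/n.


Step 1: Since Nd >> ni, n ≈ Nd = 6.87e+15 cm^-3
Step 2: p = ni^2 / n = (1.5e10)^2 / 6.87e+15
Step 3: p = 2.25e20 / 6.87e+15 = 3.28e+04 cm^-3

3.28e+04


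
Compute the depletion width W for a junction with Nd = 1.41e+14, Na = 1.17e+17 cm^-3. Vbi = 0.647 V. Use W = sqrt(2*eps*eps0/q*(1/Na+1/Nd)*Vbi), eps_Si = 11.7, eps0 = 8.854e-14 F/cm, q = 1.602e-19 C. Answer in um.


Step 1: 1/Na + 1/Nd = 1/1.17e+17 + 1/1.41e+14 = 7.10075e-15
Step 2: 2*eps*eps0/q = 2*11.7*8.854e-14/1.602e-19 = 1.293281e+07
Step 3: W^2 = 1.293281e+07 * 7.10075e-15 * 0.647 = 5.94157e-08
Step 4: W = sqrt(5.94157e-08) = 2.438e-04 cm = 2.438 um

2.438


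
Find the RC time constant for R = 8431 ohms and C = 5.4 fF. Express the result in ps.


Step 1: tau = R * C
Step 2: tau = 8431 * 5.4 fF = 8431 * 5.4e-15 F
Step 3: tau = 4.55274e-11 s = 45.5274 ps

45.5274


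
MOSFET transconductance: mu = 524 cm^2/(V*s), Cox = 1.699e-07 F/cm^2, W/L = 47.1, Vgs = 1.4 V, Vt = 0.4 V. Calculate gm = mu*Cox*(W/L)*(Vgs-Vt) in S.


Step 1: Vov = Vgs - Vt = 1.4 - 0.4 = 1.0 V
Step 2: gm = mu * Cox * (W/L) * Vov
Step 3: gm = 524 * 1.699e-07 * 47.1 * 1.0 = 4.19e-03 S

4.19e-03


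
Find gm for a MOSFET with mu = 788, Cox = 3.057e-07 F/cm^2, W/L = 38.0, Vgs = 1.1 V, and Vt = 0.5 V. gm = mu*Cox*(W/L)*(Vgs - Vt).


Step 1: Vov = Vgs - Vt = 1.1 - 0.5 = 0.6 V
Step 2: gm = mu * Cox * (W/L) * Vov
Step 3: gm = 788 * 3.057e-07 * 38.0 * 0.6 = 5.49e-03 S

5.49e-03


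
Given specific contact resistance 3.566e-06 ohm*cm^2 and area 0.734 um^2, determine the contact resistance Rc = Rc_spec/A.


Step 1: Convert area to cm^2: 0.734 um^2 = 7.3400e-09 cm^2
Step 2: Rc = Rc_spec / A = 3.566e-06 / 7.3400e-09
Step 3: Rc = 4.86e+02 ohms

4.86e+02


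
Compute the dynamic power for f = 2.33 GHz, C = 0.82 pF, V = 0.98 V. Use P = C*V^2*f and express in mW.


Step 1: V^2 = 0.98^2 = 0.9604 V^2
Step 2: P = C*V^2*f = 0.82e-12 F * 0.9604 * 2.33e9 Hz
Step 3: P = 1.83494024e-03 W
Step 4: P = 1.835 mW

1.835


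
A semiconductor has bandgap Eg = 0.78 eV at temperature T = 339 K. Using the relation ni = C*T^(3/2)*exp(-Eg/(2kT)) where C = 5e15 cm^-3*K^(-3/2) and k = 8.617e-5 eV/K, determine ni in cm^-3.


Step 1: Compute kT = 8.617e-5 * 339 = 0.02921163 eV
Step 2: Exponent = -Eg/(2kT) = -0.78/(2*0.02921163) = -13.35085
Step 3: T^(3/2) = 339^1.5 = 6241.65
Step 4: ni = 5e15 * 6241.65 * exp(-13.35085) = 4.97e+13 cm^-3

4.97e+13


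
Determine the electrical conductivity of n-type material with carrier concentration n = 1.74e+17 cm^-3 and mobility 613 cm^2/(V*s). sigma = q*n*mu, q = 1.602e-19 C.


Step 1: sigma = q * n * mu
Step 2: sigma = 1.602e-19 * 1.74e+17 * 613
Step 3: sigma = 1.709e+01 S/cm

1.709e+01


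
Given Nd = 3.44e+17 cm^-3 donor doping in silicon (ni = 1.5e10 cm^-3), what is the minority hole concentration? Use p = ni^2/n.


Step 1: Since Nd >> ni, n ≈ Nd = 3.44e+17 cm^-3
Step 2: p = ni^2 / n = (1.5e10)^2 / 3.44e+17
Step 3: p = 2.25e20 / 3.44e+17 = 6.54e+02 cm^-3

6.54e+02


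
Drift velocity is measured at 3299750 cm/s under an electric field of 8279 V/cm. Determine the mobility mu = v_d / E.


Step 1: mu = v_d / E
Step 2: mu = 3299750 / 8279
Step 3: mu = 398.57 cm^2/(V*s)

398.57


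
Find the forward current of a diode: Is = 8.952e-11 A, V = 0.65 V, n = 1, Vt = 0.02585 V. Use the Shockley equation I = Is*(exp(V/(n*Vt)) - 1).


Step 1: V/(n*Vt) = 0.65/(1*0.02585) = 25.1451
Step 2: exp(25.1451) = 8.3249e+10
Step 3: I = 8.952e-11 * (8.3249e+10 - 1) = 7.45e+00 A

7.45e+00


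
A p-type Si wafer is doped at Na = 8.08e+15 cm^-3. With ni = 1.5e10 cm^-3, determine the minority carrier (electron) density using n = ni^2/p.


Step 1: Majority hole concentration p ≈ Na = 8.08e+15 cm^-3
Step 2: n = ni^2 / Na = (1.5e10)^2 / 8.08e+15
Step 3: n = 2.78e+04 cm^-3

2.78e+04


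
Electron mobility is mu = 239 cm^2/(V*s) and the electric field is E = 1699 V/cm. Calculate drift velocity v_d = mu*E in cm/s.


Step 1: v_d = mu * E
Step 2: v_d = 239 * 1699 = 406061
Step 3: v_d = 4.06e+05 cm/s

4.06e+05


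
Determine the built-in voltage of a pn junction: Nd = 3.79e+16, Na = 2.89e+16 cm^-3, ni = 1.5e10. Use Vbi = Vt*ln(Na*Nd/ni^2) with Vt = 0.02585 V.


Step 1: Compute Na*Nd/ni^2 = 2.89e+16 * 3.79e+16 / (1.5e10)^2 = 4.8680e+12
Step 2: ln(4.8680e+12) = 29.2137
Step 3: Vbi = 0.02585 * 29.2137 = 0.755 V

0.755


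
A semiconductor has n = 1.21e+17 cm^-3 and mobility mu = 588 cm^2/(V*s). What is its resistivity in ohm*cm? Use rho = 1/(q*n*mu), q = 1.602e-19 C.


Step 1: sigma = q * n * mu = 1.602e-19 * 1.21e+17 * 588 = 1.13979e+01 S/cm
Step 2: rho = 1 / sigma = 1 / 1.13979e+01 = 0.08774 ohm*cm

0.08774


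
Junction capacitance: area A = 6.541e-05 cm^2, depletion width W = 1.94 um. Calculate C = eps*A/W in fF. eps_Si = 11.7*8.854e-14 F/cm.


Step 1: eps_Si = 11.7 * 8.854e-14 = 1.035918e-12 F/cm
Step 2: W in cm = 1.94 * 1e-4 = 1.94e-04 cm
Step 3: C = 1.035918e-12 * 6.541e-05 / 1.94e-04 = 3.492752e-13 F
Step 4: C = 349.28 fF

349.28


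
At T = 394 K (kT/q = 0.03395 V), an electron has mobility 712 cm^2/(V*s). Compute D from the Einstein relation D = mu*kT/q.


Step 1: D = mu * (kT/q)
Step 2: D = 712 * 0.03395
Step 3: D = 24.17 cm^2/s

24.17


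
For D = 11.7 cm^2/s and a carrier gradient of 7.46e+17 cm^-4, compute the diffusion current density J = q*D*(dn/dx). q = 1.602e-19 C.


Step 1: J = q * D * (dn/dx)
Step 2: J = 1.602e-19 * 11.7 * 7.46e+17
Step 3: J = 1.40e+00 A/cm^2

1.40e+00


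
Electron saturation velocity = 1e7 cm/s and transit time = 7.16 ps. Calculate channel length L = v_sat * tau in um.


Step 1: tau in seconds = 7.16 ps * 1e-12 = 7.1600e-12 s
Step 2: L = v_sat * tau = 1e7 * 7.1600e-12 = 7.1600e-05 cm
Step 3: L in um = 7.1600e-05 * 1e4 = 0.716 um

0.716


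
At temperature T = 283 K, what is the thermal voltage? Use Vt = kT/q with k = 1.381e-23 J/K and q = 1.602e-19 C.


Step 1: kT = 1.381e-23 * 283 = 3.90823e-21 J
Step 2: Vt = kT/q = 3.90823e-21 / 1.602e-19
Step 3: Vt = 0.0244 V

0.0244


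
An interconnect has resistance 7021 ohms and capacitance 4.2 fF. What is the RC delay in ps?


Step 1: tau = R * C
Step 2: tau = 7021 * 4.2 fF = 7021 * 4.2e-15 F
Step 3: tau = 2.94882e-11 s = 29.4882 ps

29.4882


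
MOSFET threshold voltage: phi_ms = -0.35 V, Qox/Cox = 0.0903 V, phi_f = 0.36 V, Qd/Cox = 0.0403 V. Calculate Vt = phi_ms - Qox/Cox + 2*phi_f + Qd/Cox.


Step 1: Vt = phi_ms - Qox/Cox + 2*phi_f + Qd/Cox
Step 2: Vt = -0.35 - 0.0903 + 2*0.36 + 0.0403
Step 3: Vt = -0.35 - 0.0903 + 0.72 + 0.0403
Step 4: Vt = 0.32 V

0.32


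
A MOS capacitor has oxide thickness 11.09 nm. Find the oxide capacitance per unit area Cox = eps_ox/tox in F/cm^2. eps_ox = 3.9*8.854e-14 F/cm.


Step 1: eps_ox = 3.9 * 8.854e-14 = 3.45306e-13 F/cm
Step 2: tox in cm = 11.09 nm * 1e-7 = 1.1090e-06 cm
Step 3: Cox = 3.45306e-13 / 1.1090e-06 = 3.11e-07 F/cm^2

3.11e-07


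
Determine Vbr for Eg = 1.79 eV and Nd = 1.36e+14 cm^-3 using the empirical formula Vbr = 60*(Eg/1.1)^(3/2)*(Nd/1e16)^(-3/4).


Step 1: Eg/1.1 = 1.79/1.1 = 1.627273
Step 2: (Eg/1.1)^1.5 = 1.627273^1.5 = 2.075824
Step 3: (Nd/1e16)^(-0.75) = (0.0136)^(-0.75) = 25.109948
Step 4: Vbr = 60 * 2.075824 * 25.109948 = 3127.4 V

3127.4


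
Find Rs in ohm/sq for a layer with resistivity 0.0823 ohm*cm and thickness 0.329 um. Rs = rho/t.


Step 1: Convert thickness to cm: t = 0.329 um = 3.2900e-05 cm
Step 2: Rs = rho / t = 0.0823 / 3.2900e-05
Step 3: Rs = 2501.5 ohm/sq

2501.5


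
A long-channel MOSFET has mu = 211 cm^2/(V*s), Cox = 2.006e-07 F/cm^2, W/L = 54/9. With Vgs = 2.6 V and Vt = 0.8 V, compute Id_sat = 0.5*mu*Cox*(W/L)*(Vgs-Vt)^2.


Step 1: Overdrive voltage Vov = Vgs - Vt = 2.6 - 0.8 = 1.8 V
Step 2: W/L = 54/9 = 6
Step 3: Id = 0.5 * 211 * 2.006e-07 * 6 * 1.8^2
Step 4: Id = 4.11e-04 A

4.11e-04


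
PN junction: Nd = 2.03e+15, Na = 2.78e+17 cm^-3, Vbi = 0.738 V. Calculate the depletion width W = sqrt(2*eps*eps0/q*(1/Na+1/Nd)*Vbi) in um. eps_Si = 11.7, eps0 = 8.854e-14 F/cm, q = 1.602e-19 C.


Step 1: 1/Na + 1/Nd = 1/2.78e+17 + 1/2.03e+15 = 4.96208e-16
Step 2: 2*eps*eps0/q = 2*11.7*8.854e-14/1.602e-19 = 1.293281e+07
Step 3: W^2 = 1.293281e+07 * 4.96208e-16 * 0.738 = 4.73601e-09
Step 4: W = sqrt(4.73601e-09) = 6.882e-05 cm = 0.6882 um

0.6882


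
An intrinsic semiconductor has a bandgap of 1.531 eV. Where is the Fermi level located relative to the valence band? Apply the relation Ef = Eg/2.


Step 1: For an intrinsic semiconductor, the Fermi level sits at midgap.
Step 2: Ef = Eg / 2 = 1.531 / 2 = 0.7655 eV

0.7655


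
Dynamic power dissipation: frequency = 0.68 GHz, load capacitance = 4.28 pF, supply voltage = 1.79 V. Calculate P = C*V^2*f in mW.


Step 1: V^2 = 1.79^2 = 3.2041 V^2
Step 2: P = C*V^2*f = 4.28e-12 F * 3.2041 * 0.68e9 Hz
Step 3: P = 9.32521264e-03 W
Step 4: P = 9.325 mW

9.325


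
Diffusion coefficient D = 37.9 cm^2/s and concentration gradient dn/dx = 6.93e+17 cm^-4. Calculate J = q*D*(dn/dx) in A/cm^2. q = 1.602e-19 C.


Step 1: J = q * D * (dn/dx)
Step 2: J = 1.602e-19 * 37.9 * 6.93e+17
Step 3: J = 4.21e+00 A/cm^2

4.21e+00


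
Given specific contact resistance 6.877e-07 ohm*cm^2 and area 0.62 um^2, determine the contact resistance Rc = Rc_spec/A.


Step 1: Convert area to cm^2: 0.62 um^2 = 6.2000e-09 cm^2
Step 2: Rc = Rc_spec / A = 6.877e-07 / 6.2000e-09
Step 3: Rc = 1.11e+02 ohms

1.11e+02


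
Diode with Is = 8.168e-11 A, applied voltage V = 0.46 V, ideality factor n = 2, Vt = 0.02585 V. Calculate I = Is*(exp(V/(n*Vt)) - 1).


Step 1: V/(n*Vt) = 0.46/(2*0.02585) = 8.8975
Step 2: exp(8.8975) = 7.3137e+03
Step 3: I = 8.168e-11 * (7.3137e+03 - 1) = 5.97e-07 A

5.97e-07


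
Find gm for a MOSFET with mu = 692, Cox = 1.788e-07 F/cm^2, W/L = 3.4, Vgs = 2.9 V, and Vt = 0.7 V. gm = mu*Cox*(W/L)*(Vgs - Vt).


Step 1: Vov = Vgs - Vt = 2.9 - 0.7 = 2.2 V
Step 2: gm = mu * Cox * (W/L) * Vov
Step 3: gm = 692 * 1.788e-07 * 3.4 * 2.2 = 9.25e-04 S

9.25e-04


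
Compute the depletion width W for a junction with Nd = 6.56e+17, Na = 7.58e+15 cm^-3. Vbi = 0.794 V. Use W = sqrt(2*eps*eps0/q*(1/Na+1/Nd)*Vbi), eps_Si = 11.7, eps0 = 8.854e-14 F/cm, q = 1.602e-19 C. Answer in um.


Step 1: 1/Na + 1/Nd = 1/7.58e+15 + 1/6.56e+17 = 1.33451e-16
Step 2: 2*eps*eps0/q = 2*11.7*8.854e-14/1.602e-19 = 1.293281e+07
Step 3: W^2 = 1.293281e+07 * 1.33451e-16 * 0.794 = 1.37036e-09
Step 4: W = sqrt(1.37036e-09) = 3.702e-05 cm = 0.3702 um

0.3702


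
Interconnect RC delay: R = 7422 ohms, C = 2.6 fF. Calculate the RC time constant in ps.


Step 1: tau = R * C
Step 2: tau = 7422 * 2.6 fF = 7422 * 2.6e-15 F
Step 3: tau = 1.92972e-11 s = 19.2972 ps

19.2972


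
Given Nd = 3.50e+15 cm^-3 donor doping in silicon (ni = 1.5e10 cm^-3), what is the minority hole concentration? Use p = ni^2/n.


Step 1: Since Nd >> ni, n ≈ Nd = 3.50e+15 cm^-3
Step 2: p = ni^2 / n = (1.5e10)^2 / 3.50e+15
Step 3: p = 2.25e20 / 3.50e+15 = 6.43e+04 cm^-3

6.43e+04


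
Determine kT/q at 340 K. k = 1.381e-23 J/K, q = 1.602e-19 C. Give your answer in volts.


Step 1: kT = 1.381e-23 * 340 = 4.6954e-21 J
Step 2: Vt = kT/q = 4.6954e-21 / 1.602e-19
Step 3: Vt = 0.02931 V

0.02931


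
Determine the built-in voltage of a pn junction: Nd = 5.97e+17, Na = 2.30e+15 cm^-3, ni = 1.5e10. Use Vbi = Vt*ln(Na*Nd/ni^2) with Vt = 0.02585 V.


Step 1: Compute Na*Nd/ni^2 = 2.30e+15 * 5.97e+17 / (1.5e10)^2 = 6.1027e+12
Step 2: ln(6.1027e+12) = 29.4398
Step 3: Vbi = 0.02585 * 29.4398 = 0.761 V

0.761


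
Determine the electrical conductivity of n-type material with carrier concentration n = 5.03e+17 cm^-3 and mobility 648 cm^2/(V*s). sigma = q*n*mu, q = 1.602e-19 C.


Step 1: sigma = q * n * mu
Step 2: sigma = 1.602e-19 * 5.03e+17 * 648
Step 3: sigma = 5.222e+01 S/cm

5.222e+01


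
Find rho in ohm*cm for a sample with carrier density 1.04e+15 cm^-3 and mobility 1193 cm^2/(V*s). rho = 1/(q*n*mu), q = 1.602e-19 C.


Step 1: sigma = q * n * mu = 1.602e-19 * 1.04e+15 * 1193 = 1.98763e-01 S/cm
Step 2: rho = 1 / sigma = 1 / 1.98763e-01 = 5.031 ohm*cm

5.031


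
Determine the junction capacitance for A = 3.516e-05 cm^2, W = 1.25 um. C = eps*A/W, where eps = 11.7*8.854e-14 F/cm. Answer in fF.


Step 1: eps_Si = 11.7 * 8.854e-14 = 1.035918e-12 F/cm
Step 2: W in cm = 1.25 * 1e-4 = 1.25e-04 cm
Step 3: C = 1.035918e-12 * 3.516e-05 / 1.25e-04 = 2.913830e-13 F
Step 4: C = 291.38 fF

291.38


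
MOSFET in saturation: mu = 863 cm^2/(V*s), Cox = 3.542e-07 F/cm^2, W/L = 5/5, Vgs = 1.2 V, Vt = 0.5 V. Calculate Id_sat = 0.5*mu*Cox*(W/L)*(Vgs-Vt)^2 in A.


Step 1: Overdrive voltage Vov = Vgs - Vt = 1.2 - 0.5 = 0.7 V
Step 2: W/L = 5/5 = 1
Step 3: Id = 0.5 * 863 * 3.542e-07 * 1 * 0.7^2
Step 4: Id = 7.49e-05 A

7.49e-05


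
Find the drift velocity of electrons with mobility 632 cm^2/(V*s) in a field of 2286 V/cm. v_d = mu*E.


Step 1: v_d = mu * E
Step 2: v_d = 632 * 2286 = 1444752
Step 3: v_d = 1.44e+06 cm/s

1.44e+06


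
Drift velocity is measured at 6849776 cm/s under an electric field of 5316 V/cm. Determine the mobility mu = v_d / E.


Step 1: mu = v_d / E
Step 2: mu = 6849776 / 5316
Step 3: mu = 1288.52 cm^2/(V*s)

1288.52


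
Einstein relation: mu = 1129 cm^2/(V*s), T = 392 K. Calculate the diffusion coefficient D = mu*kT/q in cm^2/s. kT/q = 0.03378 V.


Step 1: D = mu * (kT/q)
Step 2: D = 1129 * 0.03378
Step 3: D = 38.14 cm^2/s

38.14


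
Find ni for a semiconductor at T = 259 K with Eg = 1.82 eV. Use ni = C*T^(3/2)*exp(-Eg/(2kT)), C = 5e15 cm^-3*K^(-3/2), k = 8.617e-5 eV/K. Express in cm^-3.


Step 1: Compute kT = 8.617e-5 * 259 = 0.02231803 eV
Step 2: Exponent = -Eg/(2kT) = -1.82/(2*0.02231803) = -40.77421
Step 3: T^(3/2) = 259^1.5 = 4168.21
Step 4: ni = 5e15 * 4168.21 * exp(-40.77421) = 4.08e+01 cm^-3

4.08e+01


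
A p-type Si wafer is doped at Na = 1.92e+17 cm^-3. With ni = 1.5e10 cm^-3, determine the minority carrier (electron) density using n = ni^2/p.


Step 1: Majority hole concentration p ≈ Na = 1.92e+17 cm^-3
Step 2: n = ni^2 / Na = (1.5e10)^2 / 1.92e+17
Step 3: n = 1.17e+03 cm^-3

1.17e+03


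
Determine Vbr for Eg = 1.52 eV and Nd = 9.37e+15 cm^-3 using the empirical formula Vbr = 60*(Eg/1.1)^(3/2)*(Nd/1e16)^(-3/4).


Step 1: Eg/1.1 = 1.52/1.1 = 1.381818
Step 2: (Eg/1.1)^1.5 = 1.381818^1.5 = 1.624337
Step 3: (Nd/1e16)^(-0.75) = (0.937)^(-0.75) = 1.050015
Step 4: Vbr = 60 * 1.624337 * 1.050015 = 102.3 V

102.3


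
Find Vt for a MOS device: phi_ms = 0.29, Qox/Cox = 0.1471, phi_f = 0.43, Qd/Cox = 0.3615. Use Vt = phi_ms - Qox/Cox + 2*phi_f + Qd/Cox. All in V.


Step 1: Vt = phi_ms - Qox/Cox + 2*phi_f + Qd/Cox
Step 2: Vt = 0.29 - 0.1471 + 2*0.43 + 0.3615
Step 3: Vt = 0.29 - 0.1471 + 0.86 + 0.3615
Step 4: Vt = 1.3644 V

1.3644


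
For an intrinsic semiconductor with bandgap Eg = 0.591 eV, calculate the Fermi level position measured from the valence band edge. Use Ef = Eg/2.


Step 1: For an intrinsic semiconductor, the Fermi level sits at midgap.
Step 2: Ef = Eg / 2 = 0.591 / 2 = 0.2955 eV

0.2955


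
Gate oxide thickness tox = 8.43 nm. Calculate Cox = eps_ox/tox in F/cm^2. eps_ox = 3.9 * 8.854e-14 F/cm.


Step 1: eps_ox = 3.9 * 8.854e-14 = 3.45306e-13 F/cm
Step 2: tox in cm = 8.43 nm * 1e-7 = 8.4300e-07 cm
Step 3: Cox = 3.45306e-13 / 8.4300e-07 = 4.10e-07 F/cm^2

4.10e-07


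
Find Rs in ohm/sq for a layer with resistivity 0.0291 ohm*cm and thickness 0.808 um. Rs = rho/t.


Step 1: Convert thickness to cm: t = 0.808 um = 8.0800e-05 cm
Step 2: Rs = rho / t = 0.0291 / 8.0800e-05
Step 3: Rs = 360.1 ohm/sq

360.1


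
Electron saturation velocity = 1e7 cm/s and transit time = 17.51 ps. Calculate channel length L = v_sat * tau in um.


Step 1: tau in seconds = 17.51 ps * 1e-12 = 1.7510e-11 s
Step 2: L = v_sat * tau = 1e7 * 1.7510e-11 = 1.7510e-04 cm
Step 3: L in um = 1.7510e-04 * 1e4 = 1.751 um

1.751


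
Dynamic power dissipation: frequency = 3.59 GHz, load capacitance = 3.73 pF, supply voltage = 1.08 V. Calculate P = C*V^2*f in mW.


Step 1: V^2 = 1.08^2 = 1.1664 V^2
Step 2: P = C*V^2*f = 3.73e-12 F * 1.1664 * 3.59e9 Hz
Step 3: P = 1.561891248e-02 W
Step 4: P = 15.619 mW

15.619


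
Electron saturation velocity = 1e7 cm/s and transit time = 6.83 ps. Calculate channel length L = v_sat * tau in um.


Step 1: tau in seconds = 6.83 ps * 1e-12 = 6.8300e-12 s
Step 2: L = v_sat * tau = 1e7 * 6.8300e-12 = 6.8300e-05 cm
Step 3: L in um = 6.8300e-05 * 1e4 = 0.683 um

0.683


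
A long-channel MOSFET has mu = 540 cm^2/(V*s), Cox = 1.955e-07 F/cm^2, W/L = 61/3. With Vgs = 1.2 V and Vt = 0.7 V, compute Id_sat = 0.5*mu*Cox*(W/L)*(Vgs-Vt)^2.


Step 1: Overdrive voltage Vov = Vgs - Vt = 1.2 - 0.7 = 0.5 V
Step 2: W/L = 61/3 = 20.3333
Step 3: Id = 0.5 * 540 * 1.955e-07 * 20.3333 * 0.5^2
Step 4: Id = 2.68e-04 A

2.68e-04


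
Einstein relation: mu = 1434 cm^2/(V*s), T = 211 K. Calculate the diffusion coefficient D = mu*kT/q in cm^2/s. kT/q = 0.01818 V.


Step 1: D = mu * (kT/q)
Step 2: D = 1434 * 0.01818
Step 3: D = 26.07 cm^2/s

26.07


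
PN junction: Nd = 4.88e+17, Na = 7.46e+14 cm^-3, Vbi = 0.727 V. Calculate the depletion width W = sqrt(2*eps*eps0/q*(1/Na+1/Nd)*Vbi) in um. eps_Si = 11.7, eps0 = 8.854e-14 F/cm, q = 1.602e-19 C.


Step 1: 1/Na + 1/Nd = 1/7.46e+14 + 1/4.88e+17 = 1.34253e-15
Step 2: 2*eps*eps0/q = 2*11.7*8.854e-14/1.602e-19 = 1.293281e+07
Step 3: W^2 = 1.293281e+07 * 1.34253e-15 * 0.727 = 1.26227e-08
Step 4: W = sqrt(1.26227e-08) = 1.124e-04 cm = 1.124 um

1.124


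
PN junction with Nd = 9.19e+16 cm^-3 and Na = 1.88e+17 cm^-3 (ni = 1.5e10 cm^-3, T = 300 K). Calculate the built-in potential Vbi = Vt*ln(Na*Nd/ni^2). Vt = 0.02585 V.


Step 1: Compute Na*Nd/ni^2 = 1.88e+17 * 9.19e+16 / (1.5e10)^2 = 7.6788e+13
Step 2: ln(7.6788e+13) = 31.9721
Step 3: Vbi = 0.02585 * 31.9721 = 0.826 V

0.826


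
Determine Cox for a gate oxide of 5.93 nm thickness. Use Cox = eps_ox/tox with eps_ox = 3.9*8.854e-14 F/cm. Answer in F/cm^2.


Step 1: eps_ox = 3.9 * 8.854e-14 = 3.45306e-13 F/cm
Step 2: tox in cm = 5.93 nm * 1e-7 = 5.9300e-07 cm
Step 3: Cox = 3.45306e-13 / 5.9300e-07 = 5.82e-07 F/cm^2

5.82e-07


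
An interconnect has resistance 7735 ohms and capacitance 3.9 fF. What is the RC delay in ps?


Step 1: tau = R * C
Step 2: tau = 7735 * 3.9 fF = 7735 * 3.9e-15 F
Step 3: tau = 3.01665e-11 s = 30.1665 ps

30.1665


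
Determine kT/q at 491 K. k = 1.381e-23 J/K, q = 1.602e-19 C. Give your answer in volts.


Step 1: kT = 1.381e-23 * 491 = 6.78071e-21 J
Step 2: Vt = kT/q = 6.78071e-21 / 1.602e-19
Step 3: Vt = 0.04233 V

0.04233


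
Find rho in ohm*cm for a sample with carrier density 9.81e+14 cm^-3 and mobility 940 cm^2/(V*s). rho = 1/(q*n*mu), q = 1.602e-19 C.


Step 1: sigma = q * n * mu = 1.602e-19 * 9.81e+14 * 940 = 1.47727e-01 S/cm
Step 2: rho = 1 / sigma = 1 / 1.47727e-01 = 6.769 ohm*cm

6.769


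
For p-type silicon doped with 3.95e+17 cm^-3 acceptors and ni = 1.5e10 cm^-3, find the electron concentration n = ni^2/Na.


Step 1: Majority hole concentration p ≈ Na = 3.95e+17 cm^-3
Step 2: n = ni^2 / Na = (1.5e10)^2 / 3.95e+17
Step 3: n = 5.70e+02 cm^-3

5.70e+02
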